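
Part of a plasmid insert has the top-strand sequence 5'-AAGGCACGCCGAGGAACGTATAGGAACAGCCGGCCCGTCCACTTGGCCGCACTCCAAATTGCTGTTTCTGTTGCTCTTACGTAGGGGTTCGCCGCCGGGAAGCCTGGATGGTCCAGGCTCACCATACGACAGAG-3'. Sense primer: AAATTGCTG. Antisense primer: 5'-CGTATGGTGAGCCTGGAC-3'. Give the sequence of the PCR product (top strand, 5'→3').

5'-AAATTGCTGTTTCTGTTGCTCTTACGTAGGGGTTCGCCGCCGGGAAGCCTGGATGGTCCAGGCTCACCATACG-3'

Scanning the template, AAATTGCTG occurs at positions 56–64; this primer anneals to the bottom strand there with its 3' end pointing downstream.
Reverse complement of the reverse primer: GTCCAGGCTCACCATACG. This occurs on the top strand at positions 111–128.
The product is the template from position 56 through 128 (73 bp).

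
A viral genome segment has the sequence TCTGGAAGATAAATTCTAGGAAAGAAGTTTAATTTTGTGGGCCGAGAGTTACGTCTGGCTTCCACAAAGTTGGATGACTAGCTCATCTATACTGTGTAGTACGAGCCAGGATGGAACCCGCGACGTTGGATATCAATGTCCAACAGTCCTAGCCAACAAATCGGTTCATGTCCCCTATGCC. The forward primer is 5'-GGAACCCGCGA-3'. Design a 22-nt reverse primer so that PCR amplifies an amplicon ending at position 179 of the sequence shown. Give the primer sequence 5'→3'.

5'-CATAGGGGACATGAACCGATTT-3'

The forward primer binds at positions 113–123; the product's 3' end on the top strand is position 179.
The reverse primer anneals to the top strand over positions 158–179, i.e. to AAATCGGTTCATGTCCCCTATG.
Its sequence written 5'→3' is the reverse complement: CATAGGGGACATGAACCGATTT.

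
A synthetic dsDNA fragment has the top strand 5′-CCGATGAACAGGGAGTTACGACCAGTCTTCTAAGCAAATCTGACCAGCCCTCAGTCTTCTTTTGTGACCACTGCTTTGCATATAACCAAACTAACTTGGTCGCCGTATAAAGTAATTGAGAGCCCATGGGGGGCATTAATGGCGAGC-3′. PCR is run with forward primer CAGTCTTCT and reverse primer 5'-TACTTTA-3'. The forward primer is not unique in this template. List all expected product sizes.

The forward primer CAGTCTTCT matches the top strand at positions 23–31, 52–60.
The reverse primer's reverse complement is TAAAGTA, matching at positions 108–114.
Each forward site pairs with the reverse site to give a product ending at position 114: sizes 92, 63 bp.

92 bp, 63 bp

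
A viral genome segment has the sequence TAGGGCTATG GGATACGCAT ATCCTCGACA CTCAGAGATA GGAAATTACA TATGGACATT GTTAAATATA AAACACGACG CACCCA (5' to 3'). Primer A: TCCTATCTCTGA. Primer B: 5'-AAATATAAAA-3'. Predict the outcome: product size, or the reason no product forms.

Primer A (TCCTATCTCTGA) has reverse complement TCAGAGATAGGA, which matches the top strand at positions 32–43; primer A anneals to the top strand there with its 3' end pointing upstream toward position 32.
Primer B (AAATATAAAA) matches the top strand directly at positions 64–73; it anneals to the bottom strand with its 3' end pointing downstream toward position 73.
The 3' ends diverge (primer A extends toward position 1, primer B toward position 86), so the primers never converge on a shared product.

No product — the primers' 3' ends point away from each other.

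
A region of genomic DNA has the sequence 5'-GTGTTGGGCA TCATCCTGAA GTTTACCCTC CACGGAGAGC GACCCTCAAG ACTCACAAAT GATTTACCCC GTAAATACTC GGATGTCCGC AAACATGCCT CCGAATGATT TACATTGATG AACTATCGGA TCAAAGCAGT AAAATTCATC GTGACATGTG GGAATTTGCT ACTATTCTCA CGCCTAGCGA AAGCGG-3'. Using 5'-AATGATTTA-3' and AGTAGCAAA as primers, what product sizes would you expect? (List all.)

116 bp, 70 bp

The forward primer AATGATTTA matches the top strand at positions 58–66, 104–112.
The reverse primer's reverse complement is TTTGCTACT, matching at positions 165–173.
Each forward site pairs with the reverse site to give a product ending at position 173: sizes 116, 70 bp.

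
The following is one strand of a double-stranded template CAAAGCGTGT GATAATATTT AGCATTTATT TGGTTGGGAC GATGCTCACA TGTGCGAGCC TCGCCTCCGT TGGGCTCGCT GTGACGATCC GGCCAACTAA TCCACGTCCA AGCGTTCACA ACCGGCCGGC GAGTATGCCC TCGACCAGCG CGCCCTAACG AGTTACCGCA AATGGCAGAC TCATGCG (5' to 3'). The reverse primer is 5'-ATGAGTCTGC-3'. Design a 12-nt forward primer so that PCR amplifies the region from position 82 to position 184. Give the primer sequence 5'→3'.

The reverse primer's reverse complement GCAGACTCAT matches the template at positions 175–184; the product starts at position 82.
The forward primer is identical to the top strand over positions 82–93: TGACGATCCGGC.

5'-TGACGATCCGGC-3'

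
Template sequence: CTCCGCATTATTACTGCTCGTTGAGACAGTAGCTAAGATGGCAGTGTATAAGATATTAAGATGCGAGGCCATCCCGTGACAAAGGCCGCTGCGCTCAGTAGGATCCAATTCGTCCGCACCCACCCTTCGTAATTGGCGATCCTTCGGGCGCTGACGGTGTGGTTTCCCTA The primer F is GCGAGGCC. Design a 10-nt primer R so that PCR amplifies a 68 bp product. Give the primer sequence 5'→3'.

The forward primer binds at positions 63–70, so a 68 bp product ends at position 63 + 68 − 1 = 130.
The reverse primer anneals to the top strand over positions 121–130, i.e. to CACCCTTCGT.
Its sequence written 5'→3' is the reverse complement: ACGAAGGGTG.

5'-ACGAAGGGTG-3'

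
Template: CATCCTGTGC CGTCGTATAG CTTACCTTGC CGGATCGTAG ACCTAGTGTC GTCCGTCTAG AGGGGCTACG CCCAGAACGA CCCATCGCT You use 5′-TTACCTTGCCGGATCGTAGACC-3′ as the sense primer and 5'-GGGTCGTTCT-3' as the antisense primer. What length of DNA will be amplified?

62 bp

The forward primer matches the template at positions 22–43.
Taking the reverse complement of GGGTCGTTCT gives AGAACGACCC, found at positions 74–83 on the template; the primer anneals here to the top strand with its 3' end pointing upstream.
Amplicon spans positions 22–83: 62 bp.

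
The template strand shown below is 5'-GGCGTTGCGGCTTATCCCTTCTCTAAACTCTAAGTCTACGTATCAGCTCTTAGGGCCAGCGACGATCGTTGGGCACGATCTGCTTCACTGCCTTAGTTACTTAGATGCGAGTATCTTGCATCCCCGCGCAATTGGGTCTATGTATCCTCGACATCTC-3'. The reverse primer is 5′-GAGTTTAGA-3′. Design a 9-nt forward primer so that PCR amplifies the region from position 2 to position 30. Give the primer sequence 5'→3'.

The reverse primer's reverse complement TCTAAACTC matches the template at positions 22–30; the product starts at position 2.
The forward primer is identical to the top strand over positions 2–10: GCGTTGCGG.

5'-GCGTTGCGG-3'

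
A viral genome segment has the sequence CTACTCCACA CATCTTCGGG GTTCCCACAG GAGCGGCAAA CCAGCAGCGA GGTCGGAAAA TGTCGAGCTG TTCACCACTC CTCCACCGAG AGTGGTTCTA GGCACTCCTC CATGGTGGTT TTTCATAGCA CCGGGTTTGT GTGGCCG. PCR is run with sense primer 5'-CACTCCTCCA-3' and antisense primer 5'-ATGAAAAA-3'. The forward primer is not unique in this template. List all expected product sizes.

51 bp, 24 bp

The forward primer CACTCCTCCA matches the top strand at positions 76–85, 103–112.
The reverse primer's reverse complement is TTTTTCAT, matching at positions 119–126.
Each forward site pairs with the reverse site to give a product ending at position 126: sizes 51, 24 bp.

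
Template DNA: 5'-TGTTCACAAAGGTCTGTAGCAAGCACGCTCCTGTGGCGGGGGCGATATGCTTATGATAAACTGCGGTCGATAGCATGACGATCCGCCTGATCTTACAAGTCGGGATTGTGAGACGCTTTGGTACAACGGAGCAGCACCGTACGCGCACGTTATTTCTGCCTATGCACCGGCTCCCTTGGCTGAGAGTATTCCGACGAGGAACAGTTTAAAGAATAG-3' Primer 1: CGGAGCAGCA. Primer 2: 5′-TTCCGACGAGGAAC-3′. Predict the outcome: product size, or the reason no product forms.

Primer 1 (CGGAGCAGCA) matches the top strand at positions 127–136 (3' end points downstream).
Primer 2 (TTCCGACGAGGAAC) also matches the top strand directly, at positions 189–202 — its reverse complement GTTCCTCGTCGGAA is not present.
Both primers anneal to the bottom strand with 3' ends pointing the same way, so neither can prime synthesis back toward the other.

No product — both primers anneal to the same strand and extend in the same direction.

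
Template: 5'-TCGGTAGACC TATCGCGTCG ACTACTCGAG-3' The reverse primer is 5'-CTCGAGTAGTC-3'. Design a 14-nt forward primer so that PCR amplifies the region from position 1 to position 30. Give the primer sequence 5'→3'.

5'-TCGGTAGACCTATC-3'

The reverse primer's reverse complement GACTACTCGAG matches the template at positions 20–30; the product starts at position 1.
The forward primer is identical to the top strand over positions 1–14: TCGGTAGACCTATC.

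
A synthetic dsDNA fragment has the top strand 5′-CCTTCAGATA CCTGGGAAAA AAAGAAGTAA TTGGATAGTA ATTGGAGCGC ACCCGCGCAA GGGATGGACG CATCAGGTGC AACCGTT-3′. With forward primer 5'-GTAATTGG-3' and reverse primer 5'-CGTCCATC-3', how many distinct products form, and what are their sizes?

The forward primer GTAATTGG matches the top strand at positions 27–34, 38–45.
The reverse primer's reverse complement is GATGGACG, matching at positions 63–70.
Each forward site pairs with the reverse site to give a product ending at position 70: sizes 44, 33 bp.

Two products: 44 bp, 33 bp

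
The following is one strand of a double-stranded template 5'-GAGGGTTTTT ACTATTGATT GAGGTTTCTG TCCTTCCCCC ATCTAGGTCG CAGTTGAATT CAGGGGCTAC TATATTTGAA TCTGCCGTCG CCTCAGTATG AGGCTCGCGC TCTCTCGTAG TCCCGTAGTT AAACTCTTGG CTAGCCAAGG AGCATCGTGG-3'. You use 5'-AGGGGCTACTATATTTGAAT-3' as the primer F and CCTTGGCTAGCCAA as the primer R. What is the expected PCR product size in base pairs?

Forward primer AGGGGCTACTATATTTGAAT is found on the top strand at positions 62–81.
The reverse primer's reverse complement is TTGGCTAGCCAAGG, which matches the template at positions 137–150.
Product length = (reverse-primer end) − (forward-primer start) + 1 = 150 − 62 + 1 = 89 bp.

89 bp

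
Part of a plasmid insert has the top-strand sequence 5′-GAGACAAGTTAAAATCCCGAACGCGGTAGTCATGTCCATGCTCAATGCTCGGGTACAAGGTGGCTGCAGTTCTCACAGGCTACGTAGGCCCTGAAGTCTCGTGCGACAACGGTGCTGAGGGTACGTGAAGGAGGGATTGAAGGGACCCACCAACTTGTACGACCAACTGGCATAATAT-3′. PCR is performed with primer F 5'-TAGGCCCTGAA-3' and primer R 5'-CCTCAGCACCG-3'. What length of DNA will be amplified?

36 bp

The forward primer matches the template at positions 85–95.
The reverse primer's reverse complement is CGGTGCTGAGG, which matches the template at positions 110–120.
Amplicon spans positions 85–120: 36 bp.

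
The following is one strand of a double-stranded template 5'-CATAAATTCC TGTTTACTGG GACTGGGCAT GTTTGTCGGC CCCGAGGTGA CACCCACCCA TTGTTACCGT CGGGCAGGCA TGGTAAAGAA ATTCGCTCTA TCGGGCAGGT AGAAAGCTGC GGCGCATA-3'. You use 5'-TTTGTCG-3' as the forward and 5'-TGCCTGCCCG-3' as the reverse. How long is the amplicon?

49 bp

Forward primer TTTGTCG is found on the top strand at positions 32–38.
Reverse complement of the reverse primer: CGGGCAGGCA. This occurs on the top strand at positions 71–80.
Amplicon spans positions 32–80: 49 bp.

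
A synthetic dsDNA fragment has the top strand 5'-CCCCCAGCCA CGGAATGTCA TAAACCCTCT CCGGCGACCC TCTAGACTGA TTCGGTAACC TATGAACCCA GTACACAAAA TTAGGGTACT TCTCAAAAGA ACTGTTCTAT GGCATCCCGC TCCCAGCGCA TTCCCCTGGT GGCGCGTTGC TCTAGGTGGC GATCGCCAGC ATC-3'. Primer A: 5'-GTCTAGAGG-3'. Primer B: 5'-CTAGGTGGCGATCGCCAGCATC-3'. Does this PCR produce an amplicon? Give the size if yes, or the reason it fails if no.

Primer A (GTCTAGAGG) has reverse complement CCTCTAGAC, which matches the top strand at positions 39–47; primer A anneals to the top strand there with its 3' end pointing upstream toward position 39.
Primer B (CTAGGTGGCGATCGCCAGCATC) matches the top strand directly at positions 152–173; it anneals to the bottom strand with its 3' end pointing downstream toward position 173.
The 3' ends diverge (primer A extends toward position 1, primer B toward position 173), so the primers never converge on a shared product.

No product — the primers' 3' ends point away from each other.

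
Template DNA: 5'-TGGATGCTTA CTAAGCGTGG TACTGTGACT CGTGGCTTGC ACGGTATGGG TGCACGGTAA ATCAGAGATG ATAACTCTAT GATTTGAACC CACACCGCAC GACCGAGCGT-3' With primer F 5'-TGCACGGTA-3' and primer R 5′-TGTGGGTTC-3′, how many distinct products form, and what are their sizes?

Two products: 57 bp, 44 bp

The forward primer TGCACGGTA matches the top strand at positions 38–46, 51–59.
The reverse primer's reverse complement is GAACCCACA, matching at positions 86–94.
Each forward site pairs with the reverse site to give a product ending at position 94: sizes 57, 44 bp.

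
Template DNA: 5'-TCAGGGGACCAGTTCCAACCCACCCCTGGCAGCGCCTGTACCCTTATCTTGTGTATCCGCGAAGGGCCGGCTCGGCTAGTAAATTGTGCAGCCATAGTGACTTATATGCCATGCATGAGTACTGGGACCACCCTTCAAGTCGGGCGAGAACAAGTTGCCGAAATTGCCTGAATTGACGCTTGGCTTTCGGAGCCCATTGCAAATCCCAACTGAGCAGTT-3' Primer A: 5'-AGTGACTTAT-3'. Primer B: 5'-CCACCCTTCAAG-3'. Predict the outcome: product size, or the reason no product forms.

No product — both primers anneal to the same strand and extend in the same direction.

Primer A (AGTGACTTAT) matches the top strand at positions 96–105 (3' end points downstream).
Primer B (CCACCCTTCAAG) also matches the top strand directly, at positions 128–139 — its reverse complement CTTGAAGGGTGG is not present.
Both primers anneal to the bottom strand with 3' ends pointing the same way, so neither can prime synthesis back toward the other.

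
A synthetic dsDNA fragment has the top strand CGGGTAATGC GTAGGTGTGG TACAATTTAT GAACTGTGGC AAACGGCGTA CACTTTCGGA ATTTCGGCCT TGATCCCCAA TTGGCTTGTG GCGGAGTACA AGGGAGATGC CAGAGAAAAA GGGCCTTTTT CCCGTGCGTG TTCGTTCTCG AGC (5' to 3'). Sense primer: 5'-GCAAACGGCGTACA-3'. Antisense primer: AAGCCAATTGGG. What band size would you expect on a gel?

49 bp

The forward primer matches the template at positions 39–52.
Reverse complement of the reverse primer: CCCAATTGGCTT. This occurs on the top strand at positions 76–87.
Product length = (reverse-primer end) − (forward-primer start) + 1 = 87 − 39 + 1 = 49 bp.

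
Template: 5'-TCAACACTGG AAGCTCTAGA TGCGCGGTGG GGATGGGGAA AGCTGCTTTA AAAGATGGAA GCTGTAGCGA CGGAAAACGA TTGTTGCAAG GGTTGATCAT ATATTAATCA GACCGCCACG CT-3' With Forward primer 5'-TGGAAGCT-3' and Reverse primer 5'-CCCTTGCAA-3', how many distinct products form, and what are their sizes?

Two products: 85 bp, 37 bp

The forward primer TGGAAGCT matches the top strand at positions 8–15, 56–63.
The reverse primer's reverse complement is TTGCAAGGG, matching at positions 84–92.
Each forward site pairs with the reverse site to give a product ending at position 92: sizes 85, 37 bp.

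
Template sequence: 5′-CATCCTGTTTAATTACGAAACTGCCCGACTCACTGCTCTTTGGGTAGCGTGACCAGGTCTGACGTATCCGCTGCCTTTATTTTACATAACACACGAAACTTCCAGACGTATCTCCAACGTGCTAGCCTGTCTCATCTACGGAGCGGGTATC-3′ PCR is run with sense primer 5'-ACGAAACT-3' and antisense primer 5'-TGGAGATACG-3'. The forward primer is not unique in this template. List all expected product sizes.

The forward primer ACGAAACT matches the top strand at positions 15–22, 93–100.
The reverse primer's reverse complement is CGTATCTCCA, matching at positions 107–116.
Each forward site pairs with the reverse site to give a product ending at position 116: sizes 102, 24 bp.

102 bp, 24 bp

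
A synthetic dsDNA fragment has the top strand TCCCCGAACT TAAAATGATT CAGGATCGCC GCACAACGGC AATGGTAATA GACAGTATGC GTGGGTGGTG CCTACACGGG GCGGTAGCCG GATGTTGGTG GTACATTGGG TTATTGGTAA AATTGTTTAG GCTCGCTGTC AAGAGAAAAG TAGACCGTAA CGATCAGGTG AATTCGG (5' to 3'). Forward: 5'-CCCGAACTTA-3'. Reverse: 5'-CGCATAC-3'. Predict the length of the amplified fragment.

The forward primer matches the template at positions 3–12.
Taking the reverse complement of CGCATAC gives GTATGCG, found at positions 55–61 on the template; the primer anneals here to the top strand with its 3' end pointing upstream.
Product length = (reverse-primer end) − (forward-primer start) + 1 = 61 − 3 + 1 = 59 bp.

59 bp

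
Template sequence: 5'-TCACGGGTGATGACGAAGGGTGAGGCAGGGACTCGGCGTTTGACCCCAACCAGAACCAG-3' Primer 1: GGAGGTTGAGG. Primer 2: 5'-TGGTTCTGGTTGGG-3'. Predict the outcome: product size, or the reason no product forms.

Primer 1 (GGAGGTTGAGG) does not match the top strand, and its reverse complement CCTCAACCTCC does not match either.
With no annealing site for primer 1, no amplification occurs.

No product — primer 1 has no binding site in the template.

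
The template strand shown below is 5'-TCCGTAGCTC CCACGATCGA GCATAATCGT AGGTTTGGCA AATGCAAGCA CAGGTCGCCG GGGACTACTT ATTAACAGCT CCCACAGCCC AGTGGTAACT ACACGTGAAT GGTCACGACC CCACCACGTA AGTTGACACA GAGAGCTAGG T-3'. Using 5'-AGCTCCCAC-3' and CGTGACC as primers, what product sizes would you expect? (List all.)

The forward primer AGCTCCCAC matches the top strand at positions 6–14, 77–85.
The reverse primer's reverse complement is GGTCACG, matching at positions 111–117.
Each forward site pairs with the reverse site to give a product ending at position 117: sizes 112, 41 bp.

112 bp, 41 bp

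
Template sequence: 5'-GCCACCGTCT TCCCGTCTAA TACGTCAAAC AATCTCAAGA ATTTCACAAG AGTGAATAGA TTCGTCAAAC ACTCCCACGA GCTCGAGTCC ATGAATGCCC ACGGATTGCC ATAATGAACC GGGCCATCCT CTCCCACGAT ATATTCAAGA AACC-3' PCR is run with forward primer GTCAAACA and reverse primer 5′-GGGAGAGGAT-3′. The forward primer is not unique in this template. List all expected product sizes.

112 bp, 72 bp

The forward primer GTCAAACA matches the top strand at positions 24–31, 64–71.
The reverse primer's reverse complement is ATCCTCTCCC, matching at positions 126–135.
Each forward site pairs with the reverse site to give a product ending at position 135: sizes 112, 72 bp.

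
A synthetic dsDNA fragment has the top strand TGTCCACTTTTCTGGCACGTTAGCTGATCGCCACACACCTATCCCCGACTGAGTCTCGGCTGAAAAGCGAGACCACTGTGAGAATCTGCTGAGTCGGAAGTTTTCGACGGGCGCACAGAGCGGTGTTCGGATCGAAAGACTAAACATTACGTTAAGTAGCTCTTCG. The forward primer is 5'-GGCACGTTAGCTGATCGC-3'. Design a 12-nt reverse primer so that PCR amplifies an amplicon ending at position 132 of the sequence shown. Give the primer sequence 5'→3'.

The forward primer binds at positions 14–31; the product's 3' end on the top strand is position 132.
The reverse primer anneals to the top strand over positions 121–132, i.e. to CGGTGTTCGGAT.
Its sequence written 5'→3' is the reverse complement: ATCCGAACACCG.

5'-ATCCGAACACCG-3'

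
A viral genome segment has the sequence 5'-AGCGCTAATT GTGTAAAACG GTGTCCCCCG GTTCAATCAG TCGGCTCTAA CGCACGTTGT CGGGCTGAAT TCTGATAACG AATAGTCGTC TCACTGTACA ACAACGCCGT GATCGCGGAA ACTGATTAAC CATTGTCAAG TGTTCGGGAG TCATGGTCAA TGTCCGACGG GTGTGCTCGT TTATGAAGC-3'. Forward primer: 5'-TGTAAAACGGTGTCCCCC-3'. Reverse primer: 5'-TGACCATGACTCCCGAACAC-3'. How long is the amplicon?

148 bp

Forward primer TGTAAAACGGTGTCCCCC is found on the top strand at positions 12–29.
Taking the reverse complement of TGACCATGACTCCCGAACAC gives GTGTTCGGGAGTCATGGTCA, found at positions 140–159 on the template; the primer anneals here to the top strand with its 3' end pointing upstream.
Amplicon spans positions 12–159: 148 bp.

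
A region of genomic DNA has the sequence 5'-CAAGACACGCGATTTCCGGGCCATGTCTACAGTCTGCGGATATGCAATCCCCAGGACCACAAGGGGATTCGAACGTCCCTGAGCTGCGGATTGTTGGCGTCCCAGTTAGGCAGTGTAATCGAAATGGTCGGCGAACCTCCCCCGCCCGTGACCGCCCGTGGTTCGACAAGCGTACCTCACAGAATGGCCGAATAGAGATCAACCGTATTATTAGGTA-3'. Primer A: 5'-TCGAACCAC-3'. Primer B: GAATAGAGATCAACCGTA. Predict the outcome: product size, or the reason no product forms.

Primer A (TCGAACCAC) has reverse complement GTGGTTCGA, which matches the top strand at positions 158–166; primer A anneals to the top strand there with its 3' end pointing upstream toward position 158.
Primer B (GAATAGAGATCAACCGTA) matches the top strand directly at positions 190–207; it anneals to the bottom strand with its 3' end pointing downstream toward position 207.
The 3' ends diverge (primer A extends toward position 1, primer B toward position 217), so the primers never converge on a shared product.

No product — the primers' 3' ends point away from each other.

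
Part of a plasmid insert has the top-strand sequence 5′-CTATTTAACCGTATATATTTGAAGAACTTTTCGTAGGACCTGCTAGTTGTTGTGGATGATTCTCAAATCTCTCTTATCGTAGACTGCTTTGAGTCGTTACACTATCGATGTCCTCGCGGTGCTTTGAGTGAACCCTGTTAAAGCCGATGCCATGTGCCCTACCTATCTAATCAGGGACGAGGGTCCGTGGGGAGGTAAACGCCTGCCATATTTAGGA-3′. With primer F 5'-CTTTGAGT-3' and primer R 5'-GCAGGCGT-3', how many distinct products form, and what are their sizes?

The forward primer CTTTGAGT matches the top strand at positions 87–94, 122–129.
The reverse primer's reverse complement is ACGCCTGC, matching at positions 199–206.
Each forward site pairs with the reverse site to give a product ending at position 206: sizes 120, 85 bp.

Two products: 120 bp, 85 bp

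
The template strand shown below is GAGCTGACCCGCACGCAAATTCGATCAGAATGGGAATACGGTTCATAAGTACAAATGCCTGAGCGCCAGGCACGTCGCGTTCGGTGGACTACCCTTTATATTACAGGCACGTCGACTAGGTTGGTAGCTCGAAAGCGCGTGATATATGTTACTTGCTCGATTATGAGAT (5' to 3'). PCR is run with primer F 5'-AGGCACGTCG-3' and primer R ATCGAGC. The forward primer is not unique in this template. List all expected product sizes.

The forward primer AGGCACGTCG matches the top strand at positions 68–77, 105–114.
The reverse primer's reverse complement is GCTCGAT, matching at positions 155–161.
Each forward site pairs with the reverse site to give a product ending at position 161: sizes 94, 57 bp.

94 bp, 57 bp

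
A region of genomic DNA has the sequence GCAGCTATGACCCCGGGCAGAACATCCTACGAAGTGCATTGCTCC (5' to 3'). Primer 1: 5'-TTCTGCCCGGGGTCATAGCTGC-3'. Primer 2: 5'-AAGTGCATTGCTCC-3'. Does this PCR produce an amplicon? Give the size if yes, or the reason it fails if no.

No product — the primers' 3' ends point away from each other.

Primer 1 (TTCTGCCCGGGGTCATAGCTGC) has reverse complement GCAGCTATGACCCCGGGCAGAA, which matches the top strand at positions 1–22; primer 1 anneals to the top strand there with its 3' end pointing upstream toward position 1.
Primer 2 (AAGTGCATTGCTCC) matches the top strand directly at positions 32–45; it anneals to the bottom strand with its 3' end pointing downstream toward position 45.
The 3' ends diverge (primer 1 extends toward position 1, primer 2 toward position 45), so the primers never converge on a shared product.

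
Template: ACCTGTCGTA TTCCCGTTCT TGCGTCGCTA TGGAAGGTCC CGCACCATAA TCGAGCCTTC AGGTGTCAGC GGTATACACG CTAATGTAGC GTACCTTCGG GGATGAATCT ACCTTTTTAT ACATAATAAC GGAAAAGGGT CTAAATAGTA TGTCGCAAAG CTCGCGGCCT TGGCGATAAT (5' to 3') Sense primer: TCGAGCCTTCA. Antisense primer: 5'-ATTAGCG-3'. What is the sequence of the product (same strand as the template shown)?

Scanning the template, TCGAGCCTTCA occurs at positions 51–61; this primer anneals to the bottom strand there with its 3' end pointing downstream.
Reverse complement of the reverse primer: CGCTAAT. This occurs on the top strand at positions 79–85.
The product is the template from position 51 through 85 (35 bp).

5'-TCGAGCCTTCAGGTGTCAGCGGTATACACGCTAAT-3'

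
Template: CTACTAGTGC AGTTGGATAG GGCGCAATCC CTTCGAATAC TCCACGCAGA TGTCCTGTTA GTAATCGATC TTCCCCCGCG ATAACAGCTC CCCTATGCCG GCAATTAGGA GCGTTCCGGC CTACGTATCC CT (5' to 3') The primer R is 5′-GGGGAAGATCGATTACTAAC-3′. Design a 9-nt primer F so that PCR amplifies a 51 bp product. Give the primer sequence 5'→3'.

5'-AATCCCTTC-3'

The reverse primer's reverse complement GTTAGTAATCGATCTTCCCC matches the template at positions 57–76, so the product ends at position 76.
A 51 bp product then starts at position 76 − 51 + 1 = 26.
The forward primer is identical to the top strand there: AATCCCTTC.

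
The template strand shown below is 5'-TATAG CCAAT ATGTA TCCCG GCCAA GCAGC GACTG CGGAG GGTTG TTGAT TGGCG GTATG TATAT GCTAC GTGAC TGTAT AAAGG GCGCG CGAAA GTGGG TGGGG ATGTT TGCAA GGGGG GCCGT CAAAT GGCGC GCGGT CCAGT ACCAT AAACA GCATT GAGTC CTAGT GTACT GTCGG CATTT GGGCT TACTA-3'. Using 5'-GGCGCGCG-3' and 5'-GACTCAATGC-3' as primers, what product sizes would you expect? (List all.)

81 bp, 35 bp

The forward primer GGCGCGCG matches the top strand at positions 85–92, 131–138.
The reverse primer's reverse complement is GCATTGAGTC, matching at positions 156–165.
Each forward site pairs with the reverse site to give a product ending at position 165: sizes 81, 35 bp.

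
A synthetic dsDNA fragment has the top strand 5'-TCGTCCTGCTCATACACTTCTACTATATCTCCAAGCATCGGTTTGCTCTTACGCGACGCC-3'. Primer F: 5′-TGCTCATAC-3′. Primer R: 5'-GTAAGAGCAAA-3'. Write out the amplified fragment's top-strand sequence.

Scanning the template, TGCTCATAC occurs at positions 7–15; this primer anneals to the bottom strand there with its 3' end pointing downstream.
Reverse complement of the reverse primer: TTTGCTCTTAC. This occurs on the top strand at positions 42–52.
The product is the template from position 7 through 52 (46 bp).

5'-TGCTCATACACTTCTACTATATCTCCAAGCATCGGTTTGCTCTTAC-3'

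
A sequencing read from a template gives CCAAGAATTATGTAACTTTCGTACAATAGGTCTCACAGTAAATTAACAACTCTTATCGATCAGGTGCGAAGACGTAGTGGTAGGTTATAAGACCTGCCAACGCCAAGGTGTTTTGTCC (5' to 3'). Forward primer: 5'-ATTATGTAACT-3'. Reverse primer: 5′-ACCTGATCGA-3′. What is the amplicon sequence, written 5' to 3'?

Forward primer ATTATGTAACT is found on the top strand at positions 7–17.
Reverse complement of the reverse primer: TCGATCAGGT. This occurs on the top strand at positions 56–65.
The product is the template from position 7 through 65 (59 bp).

5'-ATTATGTAACTTTCGTACAATAGGTCTCACAGTAAATTAACAACTCTTATCGATCAGGT-3'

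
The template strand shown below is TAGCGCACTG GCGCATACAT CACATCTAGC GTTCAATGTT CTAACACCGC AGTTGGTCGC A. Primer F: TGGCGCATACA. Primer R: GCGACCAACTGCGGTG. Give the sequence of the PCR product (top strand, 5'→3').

5'-TGGCGCATACATCACATCTAGCGTTCAATGTTCTAACACCGCAGTTGGTCGC-3'

The forward primer matches the template at positions 9–19.
Taking the reverse complement of GCGACCAACTGCGGTG gives CACCGCAGTTGGTCGC, found at positions 45–60 on the template; the primer anneals here to the top strand with its 3' end pointing upstream.
The product is the template from position 9 through 60 (52 bp).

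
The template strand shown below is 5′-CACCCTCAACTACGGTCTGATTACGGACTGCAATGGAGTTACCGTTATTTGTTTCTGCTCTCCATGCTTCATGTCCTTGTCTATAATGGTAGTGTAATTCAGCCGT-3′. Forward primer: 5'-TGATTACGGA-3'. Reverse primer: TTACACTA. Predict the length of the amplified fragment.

80 bp

Scanning the template, TGATTACGGA occurs at positions 18–27; this primer anneals to the bottom strand there with its 3' end pointing downstream.
Taking the reverse complement of TTACACTA gives TAGTGTAA, found at positions 90–97 on the template; the primer anneals here to the top strand with its 3' end pointing upstream.
Amplicon spans positions 18–97: 80 bp.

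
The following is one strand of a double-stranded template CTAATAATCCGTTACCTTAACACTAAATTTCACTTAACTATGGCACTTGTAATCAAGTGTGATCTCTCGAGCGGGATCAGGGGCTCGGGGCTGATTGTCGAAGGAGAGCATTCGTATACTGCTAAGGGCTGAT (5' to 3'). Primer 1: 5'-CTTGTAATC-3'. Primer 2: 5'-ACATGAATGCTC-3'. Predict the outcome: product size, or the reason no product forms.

No product — primer 2 has no binding site in the template.

Primer 2 (ACATGAATGCTC) does not match the top strand, and its reverse complement GAGCATTCATGT does not match either.
With no annealing site for primer 2, no amplification occurs.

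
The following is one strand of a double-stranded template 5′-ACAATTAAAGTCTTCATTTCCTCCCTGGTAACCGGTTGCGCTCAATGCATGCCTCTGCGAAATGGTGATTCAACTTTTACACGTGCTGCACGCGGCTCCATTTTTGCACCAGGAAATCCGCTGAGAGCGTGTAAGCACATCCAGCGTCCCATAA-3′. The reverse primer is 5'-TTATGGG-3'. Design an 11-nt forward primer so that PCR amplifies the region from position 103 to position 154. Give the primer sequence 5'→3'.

The reverse primer's reverse complement CCCATAA matches the template at positions 148–154; the product starts at position 103.
The forward primer is identical to the top strand over positions 103–113: TTTGCACCAGG.

5'-TTTGCACCAGG-3'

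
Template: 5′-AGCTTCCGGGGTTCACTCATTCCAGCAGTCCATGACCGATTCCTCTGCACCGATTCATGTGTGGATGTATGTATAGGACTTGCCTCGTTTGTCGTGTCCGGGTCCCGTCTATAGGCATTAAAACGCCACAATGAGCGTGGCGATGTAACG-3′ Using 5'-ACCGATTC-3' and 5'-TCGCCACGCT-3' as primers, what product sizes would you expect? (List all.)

The forward primer ACCGATTC matches the top strand at positions 35–42, 49–56.
The reverse primer's reverse complement is AGCGTGGCGA, matching at positions 134–143.
Each forward site pairs with the reverse site to give a product ending at position 143: sizes 109, 95 bp.

109 bp, 95 bp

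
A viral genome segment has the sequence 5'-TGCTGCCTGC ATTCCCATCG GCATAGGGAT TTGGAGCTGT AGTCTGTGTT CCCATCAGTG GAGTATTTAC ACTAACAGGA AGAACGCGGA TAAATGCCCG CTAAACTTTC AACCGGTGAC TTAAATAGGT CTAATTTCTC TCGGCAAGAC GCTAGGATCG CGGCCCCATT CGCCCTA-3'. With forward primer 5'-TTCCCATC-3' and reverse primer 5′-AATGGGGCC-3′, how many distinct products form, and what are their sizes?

Two products: 159 bp, 122 bp

The forward primer TTCCCATC matches the top strand at positions 12–19, 49–56.
The reverse primer's reverse complement is GGCCCCATT, matching at positions 162–170.
Each forward site pairs with the reverse site to give a product ending at position 170: sizes 159, 122 bp.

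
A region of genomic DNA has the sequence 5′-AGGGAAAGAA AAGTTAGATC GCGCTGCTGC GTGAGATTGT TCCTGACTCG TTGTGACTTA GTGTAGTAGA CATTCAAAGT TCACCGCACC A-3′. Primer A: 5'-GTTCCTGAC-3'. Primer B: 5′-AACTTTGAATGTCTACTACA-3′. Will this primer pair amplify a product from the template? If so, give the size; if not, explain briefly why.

Yes — a 43 bp product.

Primer A (GTTCCTGAC) matches the top strand at positions 39–47; it acts as a forward primer.
Primer B's reverse complement is TGTAGTAGACATTCAAAGTT, matching the top strand at positions 62–81; it acts as a reverse primer.
The 3' ends face each other across positions 39–81, giving a 43 bp product.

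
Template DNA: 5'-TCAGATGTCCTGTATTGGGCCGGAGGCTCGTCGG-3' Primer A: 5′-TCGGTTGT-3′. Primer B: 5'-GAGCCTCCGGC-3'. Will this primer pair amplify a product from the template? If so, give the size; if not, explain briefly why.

No product — primer A has no binding site in the template.

Primer A (TCGGTTGT) does not match the top strand, and its reverse complement ACAACCGA does not match either.
With no annealing site for primer A, no amplification occurs.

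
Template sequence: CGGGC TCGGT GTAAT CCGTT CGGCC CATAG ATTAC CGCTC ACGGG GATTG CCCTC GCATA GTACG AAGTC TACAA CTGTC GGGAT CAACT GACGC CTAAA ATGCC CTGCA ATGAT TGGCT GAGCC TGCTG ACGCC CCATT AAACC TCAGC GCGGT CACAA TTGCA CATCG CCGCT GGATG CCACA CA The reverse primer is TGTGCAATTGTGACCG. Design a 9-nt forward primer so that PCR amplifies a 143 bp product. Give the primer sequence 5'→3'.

The reverse primer's reverse complement CGGTCACAATTGCACA matches the template at positions 152–167, so the product ends at position 167.
A 143 bp product then starts at position 167 − 143 + 1 = 25.
The forward primer is identical to the top strand there: CCATAGATT.

5'-CCATAGATT-3'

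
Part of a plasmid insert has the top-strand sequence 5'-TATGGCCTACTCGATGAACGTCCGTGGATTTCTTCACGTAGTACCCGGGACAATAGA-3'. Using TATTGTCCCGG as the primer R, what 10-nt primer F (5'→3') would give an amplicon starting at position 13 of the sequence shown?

5'-GATGAACGTC-3'

The reverse primer's reverse complement CCGGGACAATA matches the template at positions 45–55; the product starts at position 13.
The forward primer is identical to the top strand over positions 13–22: GATGAACGTC.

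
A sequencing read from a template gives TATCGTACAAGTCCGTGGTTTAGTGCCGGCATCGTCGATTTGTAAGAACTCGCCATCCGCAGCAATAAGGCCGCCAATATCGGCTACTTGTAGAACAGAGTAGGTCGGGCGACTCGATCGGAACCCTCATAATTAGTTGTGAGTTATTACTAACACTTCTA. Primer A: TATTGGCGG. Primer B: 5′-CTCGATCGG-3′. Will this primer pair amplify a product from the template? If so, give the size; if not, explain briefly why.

No product — the primers' 3' ends point away from each other.

Primer A (TATTGGCGG) has reverse complement CCGCCAATA, which matches the top strand at positions 71–79; primer A anneals to the top strand there with its 3' end pointing upstream toward position 71.
Primer B (CTCGATCGG) matches the top strand directly at positions 113–121; it anneals to the bottom strand with its 3' end pointing downstream toward position 121.
The 3' ends diverge (primer A extends toward position 1, primer B toward position 161), so the primers never converge on a shared product.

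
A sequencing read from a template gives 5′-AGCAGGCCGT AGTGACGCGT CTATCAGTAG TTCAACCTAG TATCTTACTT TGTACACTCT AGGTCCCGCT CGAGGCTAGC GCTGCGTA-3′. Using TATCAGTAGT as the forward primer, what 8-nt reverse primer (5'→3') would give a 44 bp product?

5'-GACCTAGA-3'

The forward primer binds at positions 22–31, so a 44 bp product ends at position 22 + 44 − 1 = 65.
The reverse primer anneals to the top strand over positions 58–65, i.e. to TCTAGGTC.
Its sequence written 5'→3' is the reverse complement: GACCTAGA.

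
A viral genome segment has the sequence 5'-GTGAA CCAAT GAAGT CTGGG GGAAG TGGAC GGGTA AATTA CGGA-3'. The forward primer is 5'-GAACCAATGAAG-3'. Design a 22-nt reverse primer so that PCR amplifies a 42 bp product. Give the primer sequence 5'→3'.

The forward primer binds at positions 3–14, so a 42 bp product ends at position 3 + 42 − 1 = 44.
The reverse primer anneals to the top strand over positions 23–44, i.e. to AAGTGGACGGGTAAATTACGGA.
Its sequence written 5'→3' is the reverse complement: TCCGTAATTTACCCGTCCACTT.

5'-TCCGTAATTTACCCGTCCACTT-3'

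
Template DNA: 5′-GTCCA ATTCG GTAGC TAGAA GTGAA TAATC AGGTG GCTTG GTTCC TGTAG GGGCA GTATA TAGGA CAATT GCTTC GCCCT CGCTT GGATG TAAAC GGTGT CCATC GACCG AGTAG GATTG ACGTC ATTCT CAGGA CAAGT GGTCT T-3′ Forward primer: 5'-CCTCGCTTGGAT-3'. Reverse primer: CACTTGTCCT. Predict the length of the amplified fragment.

64 bp

The forward primer matches the template at positions 78–89.
The reverse primer's reverse complement is AGGACAAGTG, which matches the template at positions 132–141.
The product runs from position 78 to position 141, so its length is 141 − 78 + 1 = 64 bp.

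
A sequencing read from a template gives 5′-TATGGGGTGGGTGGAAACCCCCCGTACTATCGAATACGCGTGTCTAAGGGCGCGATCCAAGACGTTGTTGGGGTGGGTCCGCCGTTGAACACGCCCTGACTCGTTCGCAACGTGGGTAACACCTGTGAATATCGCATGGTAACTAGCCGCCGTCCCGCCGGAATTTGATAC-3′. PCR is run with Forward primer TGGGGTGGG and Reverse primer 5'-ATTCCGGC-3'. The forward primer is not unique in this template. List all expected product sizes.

The forward primer TGGGGTGGG matches the top strand at positions 3–11, 69–77.
The reverse primer's reverse complement is GCCGGAAT, matching at positions 157–164.
Each forward site pairs with the reverse site to give a product ending at position 164: sizes 162, 96 bp.

162 bp, 96 bp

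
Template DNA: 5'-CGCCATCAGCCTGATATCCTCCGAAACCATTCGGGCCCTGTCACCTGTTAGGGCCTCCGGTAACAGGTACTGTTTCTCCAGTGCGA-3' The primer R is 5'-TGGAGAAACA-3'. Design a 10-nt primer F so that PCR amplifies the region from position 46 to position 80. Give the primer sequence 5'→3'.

The reverse primer's reverse complement TGTTTCTCCA matches the template at positions 71–80; the product starts at position 46.
The forward primer is identical to the top strand over positions 46–55: TGTTAGGGCC.

5'-TGTTAGGGCC-3'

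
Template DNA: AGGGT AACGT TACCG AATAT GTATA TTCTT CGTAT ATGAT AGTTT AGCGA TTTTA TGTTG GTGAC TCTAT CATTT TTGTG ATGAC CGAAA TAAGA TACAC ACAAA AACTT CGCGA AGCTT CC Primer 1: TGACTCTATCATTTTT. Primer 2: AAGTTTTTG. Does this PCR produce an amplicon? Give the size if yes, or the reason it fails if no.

Primer 1 (TGACTCTATCATTTTT) matches the top strand at positions 62–77; it acts as a forward primer.
Primer 2's reverse complement is CAAAAACTT, matching the top strand at positions 102–110; it acts as a reverse primer.
The 3' ends face each other across positions 62–110, giving a 49 bp product.

Yes — a 49 bp product.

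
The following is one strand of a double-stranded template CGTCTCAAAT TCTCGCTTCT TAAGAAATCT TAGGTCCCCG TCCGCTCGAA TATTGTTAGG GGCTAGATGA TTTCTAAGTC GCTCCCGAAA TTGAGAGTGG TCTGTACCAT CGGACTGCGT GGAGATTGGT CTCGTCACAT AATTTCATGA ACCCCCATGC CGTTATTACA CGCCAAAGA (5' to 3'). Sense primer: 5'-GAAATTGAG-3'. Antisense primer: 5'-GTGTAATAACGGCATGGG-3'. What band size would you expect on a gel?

Forward primer GAAATTGAG is found on the top strand at positions 87–95.
The reverse primer's reverse complement is CCCATGCCGTTATTACAC, which matches the template at positions 154–171.
Product length = (reverse-primer end) − (forward-primer start) + 1 = 171 − 87 + 1 = 85 bp.

85 bp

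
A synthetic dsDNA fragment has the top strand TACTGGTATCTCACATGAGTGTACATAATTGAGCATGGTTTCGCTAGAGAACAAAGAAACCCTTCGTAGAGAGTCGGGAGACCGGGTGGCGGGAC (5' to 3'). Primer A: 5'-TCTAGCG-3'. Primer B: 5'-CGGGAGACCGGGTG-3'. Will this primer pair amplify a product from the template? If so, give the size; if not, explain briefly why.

Primer A (TCTAGCG) has reverse complement CGCTAGA, which matches the top strand at positions 42–48; primer A anneals to the top strand there with its 3' end pointing upstream toward position 42.
Primer B (CGGGAGACCGGGTG) matches the top strand directly at positions 75–88; it anneals to the bottom strand with its 3' end pointing downstream toward position 88.
The 3' ends diverge (primer A extends toward position 1, primer B toward position 95), so the primers never converge on a shared product.

No product — the primers' 3' ends point away from each other.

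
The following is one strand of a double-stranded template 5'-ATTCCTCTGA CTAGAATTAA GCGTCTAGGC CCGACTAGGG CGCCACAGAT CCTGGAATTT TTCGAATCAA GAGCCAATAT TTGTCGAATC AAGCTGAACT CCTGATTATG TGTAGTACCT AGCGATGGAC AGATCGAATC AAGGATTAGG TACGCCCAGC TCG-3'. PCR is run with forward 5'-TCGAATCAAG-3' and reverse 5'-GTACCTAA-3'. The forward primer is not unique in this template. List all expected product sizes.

The forward primer TCGAATCAAG matches the top strand at positions 62–71, 84–93, 134–143.
The reverse primer's reverse complement is TTAGGTAC, matching at positions 146–153.
Each forward site pairs with the reverse site to give a product ending at position 153: sizes 92, 70, 20 bp.

92 bp, 70 bp, 20 bp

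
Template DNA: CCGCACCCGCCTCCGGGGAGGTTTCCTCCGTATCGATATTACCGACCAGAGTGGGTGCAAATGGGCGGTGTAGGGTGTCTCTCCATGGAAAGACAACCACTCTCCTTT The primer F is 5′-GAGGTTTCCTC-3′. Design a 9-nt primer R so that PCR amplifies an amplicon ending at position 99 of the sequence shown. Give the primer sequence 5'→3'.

5'-TGGTTGTCT-3'

The forward primer binds at positions 18–28; the product's 3' end on the top strand is position 99.
The reverse primer anneals to the top strand over positions 91–99, i.e. to AGACAACCA.
Its sequence written 5'→3' is the reverse complement: TGGTTGTCT.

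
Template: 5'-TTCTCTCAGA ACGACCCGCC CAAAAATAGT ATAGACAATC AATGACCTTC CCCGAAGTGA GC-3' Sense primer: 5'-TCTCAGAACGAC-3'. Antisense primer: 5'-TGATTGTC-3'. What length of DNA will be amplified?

38 bp

Scanning the template, TCTCAGAACGAC occurs at positions 4–15; this primer anneals to the bottom strand there with its 3' end pointing downstream.
Taking the reverse complement of TGATTGTC gives GACAATCA, found at positions 34–41 on the template; the primer anneals here to the top strand with its 3' end pointing upstream.
Product length = (reverse-primer end) − (forward-primer start) + 1 = 41 − 4 + 1 = 38 bp.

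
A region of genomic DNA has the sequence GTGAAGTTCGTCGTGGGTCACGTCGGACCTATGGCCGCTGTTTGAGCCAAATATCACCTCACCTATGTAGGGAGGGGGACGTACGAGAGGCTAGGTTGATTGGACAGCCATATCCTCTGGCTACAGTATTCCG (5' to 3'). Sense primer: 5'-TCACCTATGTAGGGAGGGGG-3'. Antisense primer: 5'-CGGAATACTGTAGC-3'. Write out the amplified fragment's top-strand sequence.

The forward primer matches the template at positions 59–78.
Reverse complement of the reverse primer: GCTACAGTATTCCG. This occurs on the top strand at positions 120–133.
The product is the template from position 59 through 133 (75 bp).

5'-TCACCTATGTAGGGAGGGGGACGTACGAGAGGCTAGGTTGATTGGACAGCCATATCCTCTGGCTACAGTATTCCG-3'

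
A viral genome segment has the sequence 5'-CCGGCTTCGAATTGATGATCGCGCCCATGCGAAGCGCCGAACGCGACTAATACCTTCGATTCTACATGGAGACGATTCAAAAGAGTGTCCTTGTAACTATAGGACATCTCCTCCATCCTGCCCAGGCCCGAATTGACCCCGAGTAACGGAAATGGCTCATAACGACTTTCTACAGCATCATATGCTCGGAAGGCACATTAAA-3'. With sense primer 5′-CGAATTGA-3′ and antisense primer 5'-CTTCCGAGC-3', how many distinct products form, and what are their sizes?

Two products: 185 bp, 64 bp

The forward primer CGAATTGA matches the top strand at positions 8–15, 129–136.
The reverse primer's reverse complement is GCTCGGAAG, matching at positions 184–192.
Each forward site pairs with the reverse site to give a product ending at position 192: sizes 185, 64 bp.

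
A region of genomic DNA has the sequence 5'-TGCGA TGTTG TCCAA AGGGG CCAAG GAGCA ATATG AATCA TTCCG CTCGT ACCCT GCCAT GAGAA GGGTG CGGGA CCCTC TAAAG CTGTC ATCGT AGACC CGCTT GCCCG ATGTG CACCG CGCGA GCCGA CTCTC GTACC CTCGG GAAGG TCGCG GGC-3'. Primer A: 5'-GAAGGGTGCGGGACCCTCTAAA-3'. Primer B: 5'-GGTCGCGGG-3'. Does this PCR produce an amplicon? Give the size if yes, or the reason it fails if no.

Primer A (GAAGGGTGCGGGACCCTCTAAA) matches the top strand at positions 63–84 (3' end points downstream).
Primer B (GGTCGCGGG) also matches the top strand directly, at positions 149–157 — its reverse complement CCCGCGACC is not present.
Both primers anneal to the bottom strand with 3' ends pointing the same way, so neither can prime synthesis back toward the other.

No product — both primers anneal to the same strand and extend in the same direction.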